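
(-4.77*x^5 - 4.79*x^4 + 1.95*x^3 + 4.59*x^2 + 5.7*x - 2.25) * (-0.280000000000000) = 1.3356*x^5 + 1.3412*x^4 - 0.546*x^3 - 1.2852*x^2 - 1.596*x + 0.63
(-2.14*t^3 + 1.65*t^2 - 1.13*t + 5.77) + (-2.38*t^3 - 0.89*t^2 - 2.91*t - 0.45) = -4.52*t^3 + 0.76*t^2 - 4.04*t + 5.32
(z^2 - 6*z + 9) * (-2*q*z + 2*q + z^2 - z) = -2*q*z^3 + 14*q*z^2 - 30*q*z + 18*q + z^4 - 7*z^3 + 15*z^2 - 9*z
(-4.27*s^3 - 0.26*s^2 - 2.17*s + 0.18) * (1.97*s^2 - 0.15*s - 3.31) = -8.4119*s^5 + 0.1283*s^4 + 9.8978*s^3 + 1.5407*s^2 + 7.1557*s - 0.5958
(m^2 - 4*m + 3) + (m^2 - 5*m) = 2*m^2 - 9*m + 3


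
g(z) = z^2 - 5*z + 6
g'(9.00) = 13.00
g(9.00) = 42.00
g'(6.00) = 7.00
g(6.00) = 12.00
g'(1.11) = -2.78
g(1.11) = 1.68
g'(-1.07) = -7.14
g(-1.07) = 12.49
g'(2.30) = -0.40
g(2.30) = -0.21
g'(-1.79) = -8.58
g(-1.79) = 18.15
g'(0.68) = -3.64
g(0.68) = 3.06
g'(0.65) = -3.70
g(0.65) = 3.17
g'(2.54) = 0.08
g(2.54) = -0.25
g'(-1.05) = -7.10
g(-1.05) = 12.35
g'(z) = 2*z - 5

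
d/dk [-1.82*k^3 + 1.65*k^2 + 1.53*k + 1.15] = -5.46*k^2 + 3.3*k + 1.53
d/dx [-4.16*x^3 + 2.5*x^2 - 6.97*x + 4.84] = -12.48*x^2 + 5.0*x - 6.97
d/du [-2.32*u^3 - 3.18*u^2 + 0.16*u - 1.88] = -6.96*u^2 - 6.36*u + 0.16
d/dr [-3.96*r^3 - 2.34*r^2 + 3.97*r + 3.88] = -11.88*r^2 - 4.68*r + 3.97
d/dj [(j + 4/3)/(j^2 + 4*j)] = (-3*j^2 - 8*j - 16)/(3*j^2*(j^2 + 8*j + 16))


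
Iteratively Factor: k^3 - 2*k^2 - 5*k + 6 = (k + 2)*(k^2 - 4*k + 3) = (k - 3)*(k + 2)*(k - 1)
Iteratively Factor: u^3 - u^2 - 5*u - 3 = (u + 1)*(u^2 - 2*u - 3) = (u - 3)*(u + 1)*(u + 1)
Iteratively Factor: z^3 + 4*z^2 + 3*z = (z + 3)*(z^2 + z) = (z + 1)*(z + 3)*(z)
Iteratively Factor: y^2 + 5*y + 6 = (y + 2)*(y + 3)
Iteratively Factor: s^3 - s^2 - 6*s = (s)*(s^2 - s - 6) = s*(s + 2)*(s - 3)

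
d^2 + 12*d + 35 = (d + 5)*(d + 7)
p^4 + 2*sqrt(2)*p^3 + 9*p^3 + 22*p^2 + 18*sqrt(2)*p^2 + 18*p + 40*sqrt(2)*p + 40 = (p + 4)*(p + 5)*(p + sqrt(2))^2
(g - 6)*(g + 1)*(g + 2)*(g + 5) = g^4 + 2*g^3 - 31*g^2 - 92*g - 60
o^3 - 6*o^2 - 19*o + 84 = (o - 7)*(o - 3)*(o + 4)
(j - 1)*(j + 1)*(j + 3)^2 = j^4 + 6*j^3 + 8*j^2 - 6*j - 9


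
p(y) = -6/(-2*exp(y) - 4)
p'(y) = -12*exp(y)/(-2*exp(y) - 4)^2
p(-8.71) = 1.50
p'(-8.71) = -0.00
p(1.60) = 0.43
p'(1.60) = -0.31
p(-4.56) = 1.49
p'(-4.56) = -0.01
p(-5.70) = 1.50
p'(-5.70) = -0.00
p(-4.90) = 1.49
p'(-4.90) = -0.01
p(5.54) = 0.01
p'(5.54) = -0.01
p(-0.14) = 1.05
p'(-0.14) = -0.32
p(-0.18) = 1.06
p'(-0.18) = -0.31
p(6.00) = 0.01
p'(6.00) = -0.00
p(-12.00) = 1.50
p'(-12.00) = 0.00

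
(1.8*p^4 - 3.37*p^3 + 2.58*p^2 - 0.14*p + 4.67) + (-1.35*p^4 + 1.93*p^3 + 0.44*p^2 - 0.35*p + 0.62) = 0.45*p^4 - 1.44*p^3 + 3.02*p^2 - 0.49*p + 5.29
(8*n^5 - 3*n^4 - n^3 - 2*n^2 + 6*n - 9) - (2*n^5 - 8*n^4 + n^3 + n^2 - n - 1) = 6*n^5 + 5*n^4 - 2*n^3 - 3*n^2 + 7*n - 8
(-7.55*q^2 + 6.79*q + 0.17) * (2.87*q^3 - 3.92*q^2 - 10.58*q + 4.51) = -21.6685*q^5 + 49.0833*q^4 + 53.7501*q^3 - 106.5551*q^2 + 28.8243*q + 0.7667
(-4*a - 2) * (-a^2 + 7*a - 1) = 4*a^3 - 26*a^2 - 10*a + 2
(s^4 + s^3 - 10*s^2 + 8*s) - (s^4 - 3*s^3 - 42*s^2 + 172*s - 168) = 4*s^3 + 32*s^2 - 164*s + 168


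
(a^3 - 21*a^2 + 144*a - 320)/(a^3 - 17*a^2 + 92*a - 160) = (a - 8)/(a - 4)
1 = 1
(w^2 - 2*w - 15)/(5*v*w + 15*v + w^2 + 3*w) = (w - 5)/(5*v + w)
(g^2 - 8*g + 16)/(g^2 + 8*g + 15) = (g^2 - 8*g + 16)/(g^2 + 8*g + 15)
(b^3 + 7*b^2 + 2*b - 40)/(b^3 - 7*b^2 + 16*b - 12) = (b^2 + 9*b + 20)/(b^2 - 5*b + 6)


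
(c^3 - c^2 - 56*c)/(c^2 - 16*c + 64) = c*(c + 7)/(c - 8)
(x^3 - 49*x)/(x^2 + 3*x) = (x^2 - 49)/(x + 3)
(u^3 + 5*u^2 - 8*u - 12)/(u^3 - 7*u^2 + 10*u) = (u^2 + 7*u + 6)/(u*(u - 5))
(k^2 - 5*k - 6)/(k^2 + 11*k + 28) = (k^2 - 5*k - 6)/(k^2 + 11*k + 28)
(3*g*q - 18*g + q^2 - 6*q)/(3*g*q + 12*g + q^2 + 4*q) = (q - 6)/(q + 4)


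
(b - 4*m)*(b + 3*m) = b^2 - b*m - 12*m^2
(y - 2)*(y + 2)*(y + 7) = y^3 + 7*y^2 - 4*y - 28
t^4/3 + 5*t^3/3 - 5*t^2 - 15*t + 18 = (t/3 + 1)*(t - 3)*(t - 1)*(t + 6)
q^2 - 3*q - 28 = (q - 7)*(q + 4)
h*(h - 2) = h^2 - 2*h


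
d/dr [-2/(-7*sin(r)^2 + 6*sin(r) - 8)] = 4*(3 - 7*sin(r))*cos(r)/(7*sin(r)^2 - 6*sin(r) + 8)^2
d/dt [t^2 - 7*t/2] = 2*t - 7/2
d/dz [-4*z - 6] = -4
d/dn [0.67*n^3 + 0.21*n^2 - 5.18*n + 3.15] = 2.01*n^2 + 0.42*n - 5.18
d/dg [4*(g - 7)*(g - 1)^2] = 12*(g - 5)*(g - 1)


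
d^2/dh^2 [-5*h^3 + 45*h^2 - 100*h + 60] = 90 - 30*h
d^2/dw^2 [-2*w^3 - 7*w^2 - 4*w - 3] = -12*w - 14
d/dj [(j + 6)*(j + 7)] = 2*j + 13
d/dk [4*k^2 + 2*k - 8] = 8*k + 2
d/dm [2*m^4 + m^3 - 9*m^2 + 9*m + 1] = 8*m^3 + 3*m^2 - 18*m + 9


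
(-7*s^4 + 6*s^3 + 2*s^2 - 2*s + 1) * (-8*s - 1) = 56*s^5 - 41*s^4 - 22*s^3 + 14*s^2 - 6*s - 1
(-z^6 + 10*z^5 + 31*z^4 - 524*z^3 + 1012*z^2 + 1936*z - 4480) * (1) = -z^6 + 10*z^5 + 31*z^4 - 524*z^3 + 1012*z^2 + 1936*z - 4480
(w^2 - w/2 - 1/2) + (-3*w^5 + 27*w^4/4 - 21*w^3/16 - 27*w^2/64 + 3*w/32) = -3*w^5 + 27*w^4/4 - 21*w^3/16 + 37*w^2/64 - 13*w/32 - 1/2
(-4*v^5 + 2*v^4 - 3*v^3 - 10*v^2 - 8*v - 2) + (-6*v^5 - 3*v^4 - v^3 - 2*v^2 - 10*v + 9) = -10*v^5 - v^4 - 4*v^3 - 12*v^2 - 18*v + 7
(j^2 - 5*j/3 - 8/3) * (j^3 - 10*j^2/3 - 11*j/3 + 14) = j^5 - 5*j^4 - 7*j^3/9 + 29*j^2 - 122*j/9 - 112/3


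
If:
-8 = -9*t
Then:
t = 8/9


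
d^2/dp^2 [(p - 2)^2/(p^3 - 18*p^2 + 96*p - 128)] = 2*(p + 10)/(p^4 - 32*p^3 + 384*p^2 - 2048*p + 4096)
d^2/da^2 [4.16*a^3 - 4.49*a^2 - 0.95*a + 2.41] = 24.96*a - 8.98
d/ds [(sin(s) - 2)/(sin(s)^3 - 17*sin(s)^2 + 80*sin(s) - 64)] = (7*sin(s) + cos(2*s) - 13)*cos(s)/((sin(s) - 8)^3*(sin(s) - 1)^2)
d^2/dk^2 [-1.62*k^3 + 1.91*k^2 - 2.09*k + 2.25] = 3.82 - 9.72*k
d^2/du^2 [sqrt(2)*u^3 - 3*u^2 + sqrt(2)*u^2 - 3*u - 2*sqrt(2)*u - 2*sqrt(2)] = 6*sqrt(2)*u - 6 + 2*sqrt(2)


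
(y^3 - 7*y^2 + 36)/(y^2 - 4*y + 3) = (y^2 - 4*y - 12)/(y - 1)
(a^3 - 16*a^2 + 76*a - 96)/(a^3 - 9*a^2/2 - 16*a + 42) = 2*(a - 8)/(2*a + 7)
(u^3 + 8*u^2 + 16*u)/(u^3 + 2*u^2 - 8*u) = (u + 4)/(u - 2)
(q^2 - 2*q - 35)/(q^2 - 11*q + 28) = (q + 5)/(q - 4)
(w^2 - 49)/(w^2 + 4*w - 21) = (w - 7)/(w - 3)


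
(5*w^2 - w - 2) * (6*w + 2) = 30*w^3 + 4*w^2 - 14*w - 4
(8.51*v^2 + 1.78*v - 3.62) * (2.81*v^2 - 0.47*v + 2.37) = 23.9131*v^4 + 1.0021*v^3 + 9.1599*v^2 + 5.92*v - 8.5794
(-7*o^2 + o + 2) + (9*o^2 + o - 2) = 2*o^2 + 2*o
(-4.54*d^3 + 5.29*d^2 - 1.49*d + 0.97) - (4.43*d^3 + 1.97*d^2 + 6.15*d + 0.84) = -8.97*d^3 + 3.32*d^2 - 7.64*d + 0.13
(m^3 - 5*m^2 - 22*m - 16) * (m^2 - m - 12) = m^5 - 6*m^4 - 29*m^3 + 66*m^2 + 280*m + 192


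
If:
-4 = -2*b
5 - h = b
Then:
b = 2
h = 3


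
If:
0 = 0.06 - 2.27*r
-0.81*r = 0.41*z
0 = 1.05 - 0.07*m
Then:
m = 15.00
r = 0.03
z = -0.05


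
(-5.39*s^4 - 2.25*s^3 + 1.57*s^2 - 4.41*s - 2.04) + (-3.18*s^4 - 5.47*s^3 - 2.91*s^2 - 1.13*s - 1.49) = -8.57*s^4 - 7.72*s^3 - 1.34*s^2 - 5.54*s - 3.53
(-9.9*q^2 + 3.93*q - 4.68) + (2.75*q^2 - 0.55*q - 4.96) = -7.15*q^2 + 3.38*q - 9.64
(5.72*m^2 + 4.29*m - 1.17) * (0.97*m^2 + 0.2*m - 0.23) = 5.5484*m^4 + 5.3053*m^3 - 1.5925*m^2 - 1.2207*m + 0.2691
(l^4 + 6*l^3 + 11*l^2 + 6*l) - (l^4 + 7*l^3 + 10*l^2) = -l^3 + l^2 + 6*l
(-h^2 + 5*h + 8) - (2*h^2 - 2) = -3*h^2 + 5*h + 10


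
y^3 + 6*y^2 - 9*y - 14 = (y - 2)*(y + 1)*(y + 7)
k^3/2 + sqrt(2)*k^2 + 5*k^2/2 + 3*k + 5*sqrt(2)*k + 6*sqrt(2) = (k/2 + sqrt(2))*(k + 2)*(k + 3)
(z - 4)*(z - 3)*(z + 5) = z^3 - 2*z^2 - 23*z + 60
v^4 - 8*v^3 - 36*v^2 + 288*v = v*(v - 8)*(v - 6)*(v + 6)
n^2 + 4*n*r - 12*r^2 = (n - 2*r)*(n + 6*r)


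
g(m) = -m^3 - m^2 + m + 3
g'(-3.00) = -20.00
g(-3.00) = 18.00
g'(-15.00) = -644.00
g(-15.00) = 3138.00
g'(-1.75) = -4.69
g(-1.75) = 3.55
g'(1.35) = -7.17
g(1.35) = 0.07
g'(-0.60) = 1.12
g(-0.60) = 2.26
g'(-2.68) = -15.19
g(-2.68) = 12.39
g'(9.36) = -280.55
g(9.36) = -895.28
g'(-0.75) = 0.81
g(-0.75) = 2.11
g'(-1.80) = -5.12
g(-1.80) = 3.79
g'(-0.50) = 1.25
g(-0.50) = 2.38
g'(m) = -3*m^2 - 2*m + 1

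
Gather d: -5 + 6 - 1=0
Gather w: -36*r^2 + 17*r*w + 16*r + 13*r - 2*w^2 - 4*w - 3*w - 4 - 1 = -36*r^2 + 29*r - 2*w^2 + w*(17*r - 7) - 5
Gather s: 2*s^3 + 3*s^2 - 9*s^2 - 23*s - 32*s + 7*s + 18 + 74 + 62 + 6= 2*s^3 - 6*s^2 - 48*s + 160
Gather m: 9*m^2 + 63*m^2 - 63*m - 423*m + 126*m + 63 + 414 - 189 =72*m^2 - 360*m + 288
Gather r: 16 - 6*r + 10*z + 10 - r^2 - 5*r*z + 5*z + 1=-r^2 + r*(-5*z - 6) + 15*z + 27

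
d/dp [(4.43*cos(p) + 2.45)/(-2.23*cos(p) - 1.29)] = 0.251199999999999*sin(p)/(2.23*cos(p) + 1.29)^2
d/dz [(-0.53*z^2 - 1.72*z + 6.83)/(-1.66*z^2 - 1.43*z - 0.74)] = (-2.0973*z^2 + 23.46*z + 11.0397)/(2.7556*z^4 + 4.7476*z^3 + 4.5017*z^2 + 2.1164*z + 0.5476)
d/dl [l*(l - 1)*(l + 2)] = 3*l^2 + 2*l - 2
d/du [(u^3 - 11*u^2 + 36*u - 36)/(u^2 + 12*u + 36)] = (u^3 + 18*u^2 - 168*u + 288)/(u^3 + 18*u^2 + 108*u + 216)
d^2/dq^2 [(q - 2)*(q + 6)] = 2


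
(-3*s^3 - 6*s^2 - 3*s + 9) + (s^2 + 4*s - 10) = -3*s^3 - 5*s^2 + s - 1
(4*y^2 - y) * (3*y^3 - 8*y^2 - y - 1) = 12*y^5 - 35*y^4 + 4*y^3 - 3*y^2 + y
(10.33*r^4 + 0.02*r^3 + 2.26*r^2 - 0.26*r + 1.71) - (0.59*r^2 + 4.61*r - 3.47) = 10.33*r^4 + 0.02*r^3 + 1.67*r^2 - 4.87*r + 5.18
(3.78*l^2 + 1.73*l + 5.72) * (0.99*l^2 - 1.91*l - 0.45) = 3.7422*l^4 - 5.5071*l^3 + 0.6575*l^2 - 11.7037*l - 2.574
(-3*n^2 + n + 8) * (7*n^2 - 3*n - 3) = -21*n^4 + 16*n^3 + 62*n^2 - 27*n - 24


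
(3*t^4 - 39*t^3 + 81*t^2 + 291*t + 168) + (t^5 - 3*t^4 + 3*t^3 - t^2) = t^5 - 36*t^3 + 80*t^2 + 291*t + 168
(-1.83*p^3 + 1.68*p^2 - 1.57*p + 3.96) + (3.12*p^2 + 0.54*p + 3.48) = -1.83*p^3 + 4.8*p^2 - 1.03*p + 7.44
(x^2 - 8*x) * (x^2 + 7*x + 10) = x^4 - x^3 - 46*x^2 - 80*x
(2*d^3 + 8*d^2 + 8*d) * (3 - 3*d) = -6*d^4 - 18*d^3 + 24*d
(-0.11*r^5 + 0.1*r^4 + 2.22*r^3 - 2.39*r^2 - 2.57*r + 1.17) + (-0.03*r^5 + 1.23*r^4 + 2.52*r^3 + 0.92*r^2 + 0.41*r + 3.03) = -0.14*r^5 + 1.33*r^4 + 4.74*r^3 - 1.47*r^2 - 2.16*r + 4.2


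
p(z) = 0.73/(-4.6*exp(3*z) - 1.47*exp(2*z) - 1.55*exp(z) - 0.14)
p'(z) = 0.73*(13.8*exp(3*z) + 2.94*exp(2*z) + 1.55*exp(z))/(-4.6*exp(3*z) - 1.47*exp(2*z) - 1.55*exp(z) - 0.14)^2 = (10.074*exp(2*z) + 2.1462*exp(z) + 1.1315)*exp(z)/(4.6*exp(3*z) + 1.47*exp(2*z) + 1.55*exp(z) + 0.14)^2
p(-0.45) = -0.25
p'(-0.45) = 0.49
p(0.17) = -0.06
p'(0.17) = 0.15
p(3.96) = -0.00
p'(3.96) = 0.00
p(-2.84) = -3.09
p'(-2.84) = 1.35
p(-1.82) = -1.62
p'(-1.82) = 1.40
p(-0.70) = -0.40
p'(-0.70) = 0.69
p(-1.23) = -0.88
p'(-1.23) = 1.10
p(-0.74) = -0.43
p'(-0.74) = 0.72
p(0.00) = -0.09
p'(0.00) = 0.22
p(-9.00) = -5.21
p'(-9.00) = 0.01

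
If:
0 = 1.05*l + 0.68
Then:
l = -0.65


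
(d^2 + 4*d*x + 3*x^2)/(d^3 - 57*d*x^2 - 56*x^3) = (-d - 3*x)/(-d^2 + d*x + 56*x^2)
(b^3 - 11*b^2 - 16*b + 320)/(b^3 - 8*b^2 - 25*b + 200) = (b - 8)/(b - 5)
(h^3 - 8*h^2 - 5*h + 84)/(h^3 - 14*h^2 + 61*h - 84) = (h + 3)/(h - 3)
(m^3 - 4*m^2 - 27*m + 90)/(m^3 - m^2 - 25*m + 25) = (m^2 - 9*m + 18)/(m^2 - 6*m + 5)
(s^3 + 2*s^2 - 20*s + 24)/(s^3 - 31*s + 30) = (s^2 - 4*s + 4)/(s^2 - 6*s + 5)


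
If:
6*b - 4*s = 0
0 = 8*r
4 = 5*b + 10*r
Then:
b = 4/5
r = 0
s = 6/5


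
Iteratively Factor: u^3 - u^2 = (u)*(u^2 - u) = u^2*(u - 1)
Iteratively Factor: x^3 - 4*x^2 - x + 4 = (x - 4)*(x^2 - 1) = (x - 4)*(x + 1)*(x - 1)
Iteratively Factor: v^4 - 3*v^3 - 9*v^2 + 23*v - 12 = (v + 3)*(v^3 - 6*v^2 + 9*v - 4) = (v - 1)*(v + 3)*(v^2 - 5*v + 4) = (v - 1)^2*(v + 3)*(v - 4)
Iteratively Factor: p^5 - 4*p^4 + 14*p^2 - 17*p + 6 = (p - 1)*(p^4 - 3*p^3 - 3*p^2 + 11*p - 6) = (p - 3)*(p - 1)*(p^3 - 3*p + 2) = (p - 3)*(p - 1)^2*(p^2 + p - 2) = (p - 3)*(p - 1)^2*(p + 2)*(p - 1)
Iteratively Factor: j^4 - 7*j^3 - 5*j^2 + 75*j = (j + 3)*(j^3 - 10*j^2 + 25*j) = (j - 5)*(j + 3)*(j^2 - 5*j) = (j - 5)^2*(j + 3)*(j)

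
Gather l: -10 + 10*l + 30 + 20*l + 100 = 30*l + 120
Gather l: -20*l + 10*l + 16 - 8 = 8 - 10*l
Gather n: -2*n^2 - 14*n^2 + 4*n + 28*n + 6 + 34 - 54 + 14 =-16*n^2 + 32*n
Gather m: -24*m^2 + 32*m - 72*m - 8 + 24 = -24*m^2 - 40*m + 16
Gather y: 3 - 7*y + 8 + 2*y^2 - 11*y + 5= 2*y^2 - 18*y + 16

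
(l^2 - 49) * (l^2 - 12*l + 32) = l^4 - 12*l^3 - 17*l^2 + 588*l - 1568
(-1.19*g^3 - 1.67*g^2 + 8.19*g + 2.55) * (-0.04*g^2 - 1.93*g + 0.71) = 0.0476*g^5 + 2.3635*g^4 + 2.0506*g^3 - 17.0944*g^2 + 0.893400000000001*g + 1.8105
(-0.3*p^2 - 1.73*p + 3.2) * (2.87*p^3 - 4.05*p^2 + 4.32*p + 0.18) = -0.861*p^5 - 3.7501*p^4 + 14.8945*p^3 - 20.4876*p^2 + 13.5126*p + 0.576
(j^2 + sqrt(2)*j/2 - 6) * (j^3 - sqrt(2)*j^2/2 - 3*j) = j^5 - 19*j^3/2 + 3*sqrt(2)*j^2/2 + 18*j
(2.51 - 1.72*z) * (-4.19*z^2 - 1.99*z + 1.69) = 7.2068*z^3 - 7.0941*z^2 - 7.9017*z + 4.2419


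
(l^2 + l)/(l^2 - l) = (l + 1)/(l - 1)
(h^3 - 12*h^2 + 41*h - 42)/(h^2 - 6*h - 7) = (h^2 - 5*h + 6)/(h + 1)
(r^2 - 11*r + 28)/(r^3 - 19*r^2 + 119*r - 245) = (r - 4)/(r^2 - 12*r + 35)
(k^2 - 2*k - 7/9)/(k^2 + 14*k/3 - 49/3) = (k + 1/3)/(k + 7)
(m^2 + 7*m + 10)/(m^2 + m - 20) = (m + 2)/(m - 4)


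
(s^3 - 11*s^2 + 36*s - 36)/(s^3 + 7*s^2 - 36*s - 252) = (s^2 - 5*s + 6)/(s^2 + 13*s + 42)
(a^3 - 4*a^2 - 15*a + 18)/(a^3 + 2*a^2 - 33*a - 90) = (a - 1)/(a + 5)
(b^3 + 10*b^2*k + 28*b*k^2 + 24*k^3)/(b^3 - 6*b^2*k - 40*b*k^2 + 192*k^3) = (b^2 + 4*b*k + 4*k^2)/(b^2 - 12*b*k + 32*k^2)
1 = 1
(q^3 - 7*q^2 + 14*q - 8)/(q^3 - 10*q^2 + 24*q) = (q^2 - 3*q + 2)/(q*(q - 6))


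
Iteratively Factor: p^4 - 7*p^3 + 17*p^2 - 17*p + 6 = (p - 3)*(p^3 - 4*p^2 + 5*p - 2) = (p - 3)*(p - 1)*(p^2 - 3*p + 2) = (p - 3)*(p - 2)*(p - 1)*(p - 1)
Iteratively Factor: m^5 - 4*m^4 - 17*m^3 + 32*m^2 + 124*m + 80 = (m - 5)*(m^4 + m^3 - 12*m^2 - 28*m - 16) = (m - 5)*(m + 2)*(m^3 - m^2 - 10*m - 8) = (m - 5)*(m + 1)*(m + 2)*(m^2 - 2*m - 8) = (m - 5)*(m - 4)*(m + 1)*(m + 2)*(m + 2)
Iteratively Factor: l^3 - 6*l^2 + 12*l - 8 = (l - 2)*(l^2 - 4*l + 4) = (l - 2)^2*(l - 2)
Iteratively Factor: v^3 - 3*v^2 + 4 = (v - 2)*(v^2 - v - 2) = (v - 2)*(v + 1)*(v - 2)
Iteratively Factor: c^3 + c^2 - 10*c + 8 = (c - 2)*(c^2 + 3*c - 4) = (c - 2)*(c + 4)*(c - 1)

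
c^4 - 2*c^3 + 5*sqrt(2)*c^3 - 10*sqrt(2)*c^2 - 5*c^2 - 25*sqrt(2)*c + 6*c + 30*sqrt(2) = (c - 3)*(c - 1)*(c + 2)*(c + 5*sqrt(2))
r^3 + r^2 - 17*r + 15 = (r - 3)*(r - 1)*(r + 5)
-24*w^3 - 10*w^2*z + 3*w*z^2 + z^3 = (-3*w + z)*(2*w + z)*(4*w + z)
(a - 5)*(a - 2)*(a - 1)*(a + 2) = a^4 - 6*a^3 + a^2 + 24*a - 20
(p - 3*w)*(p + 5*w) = p^2 + 2*p*w - 15*w^2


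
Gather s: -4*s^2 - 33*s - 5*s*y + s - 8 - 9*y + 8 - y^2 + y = -4*s^2 + s*(-5*y - 32) - y^2 - 8*y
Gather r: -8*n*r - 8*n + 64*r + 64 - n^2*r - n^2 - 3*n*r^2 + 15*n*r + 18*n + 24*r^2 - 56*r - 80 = -n^2 + 10*n + r^2*(24 - 3*n) + r*(-n^2 + 7*n + 8) - 16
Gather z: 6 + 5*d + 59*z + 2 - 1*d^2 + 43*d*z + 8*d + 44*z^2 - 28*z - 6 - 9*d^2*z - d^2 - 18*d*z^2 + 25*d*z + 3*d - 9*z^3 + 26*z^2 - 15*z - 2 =-2*d^2 + 16*d - 9*z^3 + z^2*(70 - 18*d) + z*(-9*d^2 + 68*d + 16)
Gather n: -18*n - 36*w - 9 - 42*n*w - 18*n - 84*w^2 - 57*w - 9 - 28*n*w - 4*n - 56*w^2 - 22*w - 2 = n*(-70*w - 40) - 140*w^2 - 115*w - 20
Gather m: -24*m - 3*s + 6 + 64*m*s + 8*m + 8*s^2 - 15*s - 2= m*(64*s - 16) + 8*s^2 - 18*s + 4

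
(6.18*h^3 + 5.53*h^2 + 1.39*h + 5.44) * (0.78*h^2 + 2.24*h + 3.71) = 4.8204*h^5 + 18.1566*h^4 + 36.3992*h^3 + 27.8731*h^2 + 17.3425*h + 20.1824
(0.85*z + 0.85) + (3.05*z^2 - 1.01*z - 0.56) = 3.05*z^2 - 0.16*z + 0.29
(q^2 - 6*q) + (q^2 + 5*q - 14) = 2*q^2 - q - 14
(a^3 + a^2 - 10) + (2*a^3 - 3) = 3*a^3 + a^2 - 13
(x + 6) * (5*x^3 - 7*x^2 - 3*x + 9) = 5*x^4 + 23*x^3 - 45*x^2 - 9*x + 54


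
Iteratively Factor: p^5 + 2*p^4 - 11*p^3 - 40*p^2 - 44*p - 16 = (p + 1)*(p^4 + p^3 - 12*p^2 - 28*p - 16) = (p - 4)*(p + 1)*(p^3 + 5*p^2 + 8*p + 4) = (p - 4)*(p + 1)*(p + 2)*(p^2 + 3*p + 2) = (p - 4)*(p + 1)^2*(p + 2)*(p + 2)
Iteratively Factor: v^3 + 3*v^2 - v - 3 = (v - 1)*(v^2 + 4*v + 3) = (v - 1)*(v + 1)*(v + 3)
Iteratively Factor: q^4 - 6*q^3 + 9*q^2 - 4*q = (q - 1)*(q^3 - 5*q^2 + 4*q) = (q - 1)^2*(q^2 - 4*q) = q*(q - 1)^2*(q - 4)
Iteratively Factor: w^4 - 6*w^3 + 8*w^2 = (w - 4)*(w^3 - 2*w^2) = w*(w - 4)*(w^2 - 2*w) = w*(w - 4)*(w - 2)*(w)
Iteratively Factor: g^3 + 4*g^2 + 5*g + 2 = (g + 2)*(g^2 + 2*g + 1) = (g + 1)*(g + 2)*(g + 1)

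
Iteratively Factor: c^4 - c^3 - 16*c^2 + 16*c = (c - 4)*(c^3 + 3*c^2 - 4*c) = (c - 4)*(c + 4)*(c^2 - c) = c*(c - 4)*(c + 4)*(c - 1)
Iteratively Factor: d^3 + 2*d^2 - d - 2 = (d + 2)*(d^2 - 1) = (d + 1)*(d + 2)*(d - 1)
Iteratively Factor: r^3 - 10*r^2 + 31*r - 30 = (r - 2)*(r^2 - 8*r + 15) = (r - 3)*(r - 2)*(r - 5)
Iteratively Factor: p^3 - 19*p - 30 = (p - 5)*(p^2 + 5*p + 6) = (p - 5)*(p + 3)*(p + 2)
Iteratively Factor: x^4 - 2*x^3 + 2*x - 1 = (x - 1)*(x^3 - x^2 - x + 1) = (x - 1)^2*(x^2 - 1) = (x - 1)^2*(x + 1)*(x - 1)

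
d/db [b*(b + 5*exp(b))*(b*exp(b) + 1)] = b*(b + 1)*(b + 5*exp(b))*exp(b) + b*(b*exp(b) + 1)*(5*exp(b) + 1) + (b + 5*exp(b))*(b*exp(b) + 1)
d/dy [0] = 0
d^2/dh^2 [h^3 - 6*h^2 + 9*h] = 6*h - 12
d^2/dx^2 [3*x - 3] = 0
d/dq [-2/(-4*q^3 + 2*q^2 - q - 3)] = 2*(-12*q^2 + 4*q - 1)/(4*q^3 - 2*q^2 + q + 3)^2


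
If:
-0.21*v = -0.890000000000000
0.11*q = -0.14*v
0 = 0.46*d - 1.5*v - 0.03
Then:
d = 13.89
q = -5.39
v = 4.24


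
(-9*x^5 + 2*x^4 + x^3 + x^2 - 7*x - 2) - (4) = -9*x^5 + 2*x^4 + x^3 + x^2 - 7*x - 6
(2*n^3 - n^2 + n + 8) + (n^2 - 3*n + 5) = 2*n^3 - 2*n + 13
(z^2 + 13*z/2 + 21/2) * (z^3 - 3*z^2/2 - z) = z^5 + 5*z^4 - z^3/4 - 89*z^2/4 - 21*z/2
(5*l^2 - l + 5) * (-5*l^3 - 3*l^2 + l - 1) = -25*l^5 - 10*l^4 - 17*l^3 - 21*l^2 + 6*l - 5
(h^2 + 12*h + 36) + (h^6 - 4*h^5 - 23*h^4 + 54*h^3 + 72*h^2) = h^6 - 4*h^5 - 23*h^4 + 54*h^3 + 73*h^2 + 12*h + 36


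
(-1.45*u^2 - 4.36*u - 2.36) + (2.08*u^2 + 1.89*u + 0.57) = 0.63*u^2 - 2.47*u - 1.79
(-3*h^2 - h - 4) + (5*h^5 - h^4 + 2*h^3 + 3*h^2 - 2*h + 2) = 5*h^5 - h^4 + 2*h^3 - 3*h - 2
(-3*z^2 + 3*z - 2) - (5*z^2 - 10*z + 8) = -8*z^2 + 13*z - 10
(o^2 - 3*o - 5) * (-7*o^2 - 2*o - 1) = -7*o^4 + 19*o^3 + 40*o^2 + 13*o + 5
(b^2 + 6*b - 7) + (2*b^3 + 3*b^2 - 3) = 2*b^3 + 4*b^2 + 6*b - 10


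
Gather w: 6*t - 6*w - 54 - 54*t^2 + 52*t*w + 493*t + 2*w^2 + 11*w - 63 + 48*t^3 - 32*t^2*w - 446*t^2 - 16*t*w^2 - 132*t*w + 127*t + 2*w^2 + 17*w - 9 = 48*t^3 - 500*t^2 + 626*t + w^2*(4 - 16*t) + w*(-32*t^2 - 80*t + 22) - 126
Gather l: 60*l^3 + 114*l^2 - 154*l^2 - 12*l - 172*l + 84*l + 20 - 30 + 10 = 60*l^3 - 40*l^2 - 100*l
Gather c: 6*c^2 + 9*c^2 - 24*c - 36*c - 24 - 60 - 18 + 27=15*c^2 - 60*c - 75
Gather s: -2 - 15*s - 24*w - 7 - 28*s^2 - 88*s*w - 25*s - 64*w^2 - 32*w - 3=-28*s^2 + s*(-88*w - 40) - 64*w^2 - 56*w - 12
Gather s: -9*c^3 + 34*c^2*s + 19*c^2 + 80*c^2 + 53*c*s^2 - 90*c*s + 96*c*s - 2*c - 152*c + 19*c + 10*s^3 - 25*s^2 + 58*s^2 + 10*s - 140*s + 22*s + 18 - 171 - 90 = -9*c^3 + 99*c^2 - 135*c + 10*s^3 + s^2*(53*c + 33) + s*(34*c^2 + 6*c - 108) - 243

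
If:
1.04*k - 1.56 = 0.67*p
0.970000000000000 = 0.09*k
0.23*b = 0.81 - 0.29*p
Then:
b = -14.64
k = 10.78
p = 14.40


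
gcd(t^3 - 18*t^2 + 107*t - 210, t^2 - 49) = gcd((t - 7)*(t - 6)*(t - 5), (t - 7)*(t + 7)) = t - 7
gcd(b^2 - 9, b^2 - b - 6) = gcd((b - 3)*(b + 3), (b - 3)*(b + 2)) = b - 3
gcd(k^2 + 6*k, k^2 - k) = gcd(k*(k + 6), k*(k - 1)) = k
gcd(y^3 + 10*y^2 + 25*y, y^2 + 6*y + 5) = y + 5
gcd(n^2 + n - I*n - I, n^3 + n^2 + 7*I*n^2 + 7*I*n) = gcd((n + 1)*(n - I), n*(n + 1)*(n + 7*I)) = n + 1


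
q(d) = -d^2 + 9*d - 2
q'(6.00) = -3.00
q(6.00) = 16.00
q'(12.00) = -15.00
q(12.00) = -38.00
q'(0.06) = 8.88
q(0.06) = -1.46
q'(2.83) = 3.34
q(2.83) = 15.46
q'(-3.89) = 16.78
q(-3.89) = -52.14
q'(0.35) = 8.30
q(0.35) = 1.03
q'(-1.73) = 12.46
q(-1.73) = -20.56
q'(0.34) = 8.32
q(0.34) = 0.94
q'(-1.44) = 11.88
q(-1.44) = -17.03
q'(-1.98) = 12.96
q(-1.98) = -23.74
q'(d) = 9 - 2*d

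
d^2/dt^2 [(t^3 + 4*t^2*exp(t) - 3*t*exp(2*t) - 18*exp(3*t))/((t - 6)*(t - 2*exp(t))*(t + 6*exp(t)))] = 6*(6*t^4*exp(2*t) + 27*t^3*exp(3*t) - 84*t^3*exp(2*t) + 2*t^3 + 54*t^2*exp(4*t) - 378*t^2*exp(3*t) + 333*t^2*exp(2*t) + 36*t^2*exp(t) - 756*t*exp(4*t) + 1350*t*exp(3*t) - 54*t*exp(2*t) + 2700*exp(4*t) + 324*exp(3*t) + 108*exp(2*t))/(t^6 + 18*t^5*exp(t) - 18*t^5 + 108*t^4*exp(2*t) - 324*t^4*exp(t) + 108*t^4 + 216*t^3*exp(3*t) - 1944*t^3*exp(2*t) + 1944*t^3*exp(t) - 216*t^3 - 3888*t^2*exp(3*t) + 11664*t^2*exp(2*t) - 3888*t^2*exp(t) + 23328*t*exp(3*t) - 23328*t*exp(2*t) - 46656*exp(3*t))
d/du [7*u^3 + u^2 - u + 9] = 21*u^2 + 2*u - 1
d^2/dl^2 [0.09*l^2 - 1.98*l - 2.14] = 0.180000000000000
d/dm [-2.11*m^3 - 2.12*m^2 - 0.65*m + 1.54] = -6.33*m^2 - 4.24*m - 0.65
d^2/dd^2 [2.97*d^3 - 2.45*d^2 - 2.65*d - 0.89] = 17.82*d - 4.9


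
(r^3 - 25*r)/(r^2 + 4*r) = (r^2 - 25)/(r + 4)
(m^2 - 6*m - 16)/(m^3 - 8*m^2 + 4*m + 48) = (m - 8)/(m^2 - 10*m + 24)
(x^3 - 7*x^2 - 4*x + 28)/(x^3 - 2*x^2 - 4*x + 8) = (x - 7)/(x - 2)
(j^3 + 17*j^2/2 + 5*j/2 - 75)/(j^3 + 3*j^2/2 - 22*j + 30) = (j + 5)/(j - 2)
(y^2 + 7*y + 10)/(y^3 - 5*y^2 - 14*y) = (y + 5)/(y*(y - 7))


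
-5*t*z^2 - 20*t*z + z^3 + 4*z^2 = z*(-5*t + z)*(z + 4)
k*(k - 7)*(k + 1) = k^3 - 6*k^2 - 7*k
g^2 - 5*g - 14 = (g - 7)*(g + 2)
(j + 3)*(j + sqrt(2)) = j^2 + sqrt(2)*j + 3*j + 3*sqrt(2)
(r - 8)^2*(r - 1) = r^3 - 17*r^2 + 80*r - 64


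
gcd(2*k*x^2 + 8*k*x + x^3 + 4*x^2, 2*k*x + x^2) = 2*k*x + x^2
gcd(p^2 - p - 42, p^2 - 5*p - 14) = p - 7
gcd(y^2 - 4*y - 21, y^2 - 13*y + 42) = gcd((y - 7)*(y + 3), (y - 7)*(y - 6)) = y - 7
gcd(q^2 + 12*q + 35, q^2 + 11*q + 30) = q + 5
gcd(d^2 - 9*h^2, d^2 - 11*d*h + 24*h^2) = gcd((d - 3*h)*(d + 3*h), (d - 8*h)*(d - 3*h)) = d - 3*h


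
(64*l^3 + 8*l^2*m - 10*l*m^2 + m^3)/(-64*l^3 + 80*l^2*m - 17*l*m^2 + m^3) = (-8*l^2 - 2*l*m + m^2)/(8*l^2 - 9*l*m + m^2)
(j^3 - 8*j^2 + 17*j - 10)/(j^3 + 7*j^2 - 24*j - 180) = (j^2 - 3*j + 2)/(j^2 + 12*j + 36)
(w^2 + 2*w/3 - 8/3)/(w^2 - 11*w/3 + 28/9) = 3*(w + 2)/(3*w - 7)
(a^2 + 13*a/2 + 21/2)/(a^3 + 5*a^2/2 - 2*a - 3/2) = (2*a + 7)/(2*a^2 - a - 1)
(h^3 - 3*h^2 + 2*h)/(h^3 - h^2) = (h - 2)/h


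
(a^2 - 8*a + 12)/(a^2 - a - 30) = (a - 2)/(a + 5)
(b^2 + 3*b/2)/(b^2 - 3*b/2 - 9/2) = b/(b - 3)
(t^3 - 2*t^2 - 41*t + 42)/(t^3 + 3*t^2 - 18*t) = (t^2 - 8*t + 7)/(t*(t - 3))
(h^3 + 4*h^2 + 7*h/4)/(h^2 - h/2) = (4*h^2 + 16*h + 7)/(2*(2*h - 1))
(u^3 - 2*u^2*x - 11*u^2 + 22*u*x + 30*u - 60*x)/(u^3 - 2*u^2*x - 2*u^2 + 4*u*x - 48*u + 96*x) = (u^2 - 11*u + 30)/(u^2 - 2*u - 48)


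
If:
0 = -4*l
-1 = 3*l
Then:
No Solution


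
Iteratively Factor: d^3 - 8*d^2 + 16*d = (d)*(d^2 - 8*d + 16) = d*(d - 4)*(d - 4)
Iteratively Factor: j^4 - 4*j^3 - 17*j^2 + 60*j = (j)*(j^3 - 4*j^2 - 17*j + 60) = j*(j + 4)*(j^2 - 8*j + 15) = j*(j - 3)*(j + 4)*(j - 5)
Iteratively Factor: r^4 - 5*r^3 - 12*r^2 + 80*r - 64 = (r + 4)*(r^3 - 9*r^2 + 24*r - 16) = (r - 1)*(r + 4)*(r^2 - 8*r + 16) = (r - 4)*(r - 1)*(r + 4)*(r - 4)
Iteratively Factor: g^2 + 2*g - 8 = (g + 4)*(g - 2)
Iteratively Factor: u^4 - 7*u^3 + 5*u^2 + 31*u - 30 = (u - 3)*(u^3 - 4*u^2 - 7*u + 10) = (u - 5)*(u - 3)*(u^2 + u - 2) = (u - 5)*(u - 3)*(u + 2)*(u - 1)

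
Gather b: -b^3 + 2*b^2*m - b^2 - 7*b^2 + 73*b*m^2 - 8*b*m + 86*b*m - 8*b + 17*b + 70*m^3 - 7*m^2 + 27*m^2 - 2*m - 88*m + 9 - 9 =-b^3 + b^2*(2*m - 8) + b*(73*m^2 + 78*m + 9) + 70*m^3 + 20*m^2 - 90*m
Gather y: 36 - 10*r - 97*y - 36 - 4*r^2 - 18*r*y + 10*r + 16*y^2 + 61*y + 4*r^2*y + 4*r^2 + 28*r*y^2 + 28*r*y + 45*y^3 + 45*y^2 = 45*y^3 + y^2*(28*r + 61) + y*(4*r^2 + 10*r - 36)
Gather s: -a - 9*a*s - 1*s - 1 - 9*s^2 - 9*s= -a - 9*s^2 + s*(-9*a - 10) - 1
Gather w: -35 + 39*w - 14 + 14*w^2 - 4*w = 14*w^2 + 35*w - 49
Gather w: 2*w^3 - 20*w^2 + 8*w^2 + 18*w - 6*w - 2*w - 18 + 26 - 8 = 2*w^3 - 12*w^2 + 10*w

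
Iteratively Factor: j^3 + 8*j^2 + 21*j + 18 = (j + 3)*(j^2 + 5*j + 6) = (j + 2)*(j + 3)*(j + 3)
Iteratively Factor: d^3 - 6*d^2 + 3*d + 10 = (d + 1)*(d^2 - 7*d + 10) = (d - 5)*(d + 1)*(d - 2)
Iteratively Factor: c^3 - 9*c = (c - 3)*(c^2 + 3*c) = (c - 3)*(c + 3)*(c)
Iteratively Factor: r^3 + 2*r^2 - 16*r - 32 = (r - 4)*(r^2 + 6*r + 8) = (r - 4)*(r + 2)*(r + 4)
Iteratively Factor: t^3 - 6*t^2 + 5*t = (t - 5)*(t^2 - t) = t*(t - 5)*(t - 1)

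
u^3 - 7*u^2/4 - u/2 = u*(u - 2)*(u + 1/4)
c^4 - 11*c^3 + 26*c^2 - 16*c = c*(c - 8)*(c - 2)*(c - 1)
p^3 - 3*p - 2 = (p - 2)*(p + 1)^2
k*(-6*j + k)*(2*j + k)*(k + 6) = -12*j^2*k^2 - 72*j^2*k - 4*j*k^3 - 24*j*k^2 + k^4 + 6*k^3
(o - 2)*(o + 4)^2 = o^3 + 6*o^2 - 32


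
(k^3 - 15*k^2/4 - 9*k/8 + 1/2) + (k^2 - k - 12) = k^3 - 11*k^2/4 - 17*k/8 - 23/2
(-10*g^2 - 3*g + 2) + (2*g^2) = -8*g^2 - 3*g + 2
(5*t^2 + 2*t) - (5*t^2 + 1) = 2*t - 1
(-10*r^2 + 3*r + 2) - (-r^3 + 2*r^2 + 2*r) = r^3 - 12*r^2 + r + 2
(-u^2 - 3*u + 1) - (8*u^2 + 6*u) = -9*u^2 - 9*u + 1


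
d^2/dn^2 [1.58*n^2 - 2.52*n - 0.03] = 3.16000000000000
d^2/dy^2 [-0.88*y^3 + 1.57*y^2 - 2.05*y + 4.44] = 3.14 - 5.28*y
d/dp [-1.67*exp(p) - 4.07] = -1.67*exp(p)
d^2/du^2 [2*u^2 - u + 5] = 4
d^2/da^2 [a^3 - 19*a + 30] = 6*a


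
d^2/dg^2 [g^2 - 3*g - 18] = 2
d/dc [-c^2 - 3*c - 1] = -2*c - 3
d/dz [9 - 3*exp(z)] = -3*exp(z)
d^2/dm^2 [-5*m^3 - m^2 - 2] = -30*m - 2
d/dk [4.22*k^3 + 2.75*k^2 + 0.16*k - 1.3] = 12.66*k^2 + 5.5*k + 0.16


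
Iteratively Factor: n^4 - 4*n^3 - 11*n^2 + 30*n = (n - 5)*(n^3 + n^2 - 6*n) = (n - 5)*(n + 3)*(n^2 - 2*n) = n*(n - 5)*(n + 3)*(n - 2)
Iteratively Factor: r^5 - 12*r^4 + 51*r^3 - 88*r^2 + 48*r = (r - 1)*(r^4 - 11*r^3 + 40*r^2 - 48*r) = (r - 3)*(r - 1)*(r^3 - 8*r^2 + 16*r) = (r - 4)*(r - 3)*(r - 1)*(r^2 - 4*r) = (r - 4)^2*(r - 3)*(r - 1)*(r)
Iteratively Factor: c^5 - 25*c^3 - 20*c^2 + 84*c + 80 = (c + 1)*(c^4 - c^3 - 24*c^2 + 4*c + 80) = (c - 5)*(c + 1)*(c^3 + 4*c^2 - 4*c - 16) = (c - 5)*(c + 1)*(c + 4)*(c^2 - 4) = (c - 5)*(c - 2)*(c + 1)*(c + 4)*(c + 2)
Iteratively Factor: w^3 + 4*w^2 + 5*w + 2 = (w + 1)*(w^2 + 3*w + 2) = (w + 1)*(w + 2)*(w + 1)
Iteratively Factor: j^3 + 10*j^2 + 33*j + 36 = (j + 4)*(j^2 + 6*j + 9) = (j + 3)*(j + 4)*(j + 3)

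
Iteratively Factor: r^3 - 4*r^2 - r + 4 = (r - 4)*(r^2 - 1) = (r - 4)*(r - 1)*(r + 1)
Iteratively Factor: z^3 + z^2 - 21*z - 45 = (z + 3)*(z^2 - 2*z - 15) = (z - 5)*(z + 3)*(z + 3)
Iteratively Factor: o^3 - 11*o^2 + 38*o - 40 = (o - 5)*(o^2 - 6*o + 8) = (o - 5)*(o - 4)*(o - 2)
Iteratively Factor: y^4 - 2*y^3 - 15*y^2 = (y - 5)*(y^3 + 3*y^2) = (y - 5)*(y + 3)*(y^2) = y*(y - 5)*(y + 3)*(y)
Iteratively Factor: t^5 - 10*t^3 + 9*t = (t - 1)*(t^4 + t^3 - 9*t^2 - 9*t) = (t - 3)*(t - 1)*(t^3 + 4*t^2 + 3*t) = (t - 3)*(t - 1)*(t + 1)*(t^2 + 3*t) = (t - 3)*(t - 1)*(t + 1)*(t + 3)*(t)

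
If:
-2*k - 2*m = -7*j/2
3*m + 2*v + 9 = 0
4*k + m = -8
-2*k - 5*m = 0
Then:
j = -16/21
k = -20/9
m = 8/9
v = -35/6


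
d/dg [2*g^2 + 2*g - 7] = 4*g + 2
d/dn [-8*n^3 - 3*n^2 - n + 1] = -24*n^2 - 6*n - 1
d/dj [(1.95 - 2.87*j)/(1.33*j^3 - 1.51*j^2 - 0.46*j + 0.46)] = (7.6342*j^3 - 12.1142*j^2 + 5.889*j - 0.4232)/(1.7689*j^6 - 4.0166*j^5 + 1.0565*j^4 + 2.6128*j^3 - 1.1776*j^2 - 0.4232*j + 0.2116)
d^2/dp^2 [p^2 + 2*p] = 2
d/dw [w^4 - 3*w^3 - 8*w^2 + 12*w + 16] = 4*w^3 - 9*w^2 - 16*w + 12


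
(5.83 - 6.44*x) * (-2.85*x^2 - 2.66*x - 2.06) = 18.354*x^3 + 0.514900000000001*x^2 - 2.2414*x - 12.0098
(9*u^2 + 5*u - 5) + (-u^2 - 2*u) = 8*u^2 + 3*u - 5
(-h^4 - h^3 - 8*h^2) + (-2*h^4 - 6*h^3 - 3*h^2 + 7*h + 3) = -3*h^4 - 7*h^3 - 11*h^2 + 7*h + 3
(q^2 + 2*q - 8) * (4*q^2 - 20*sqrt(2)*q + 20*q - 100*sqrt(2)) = 4*q^4 - 20*sqrt(2)*q^3 + 28*q^3 - 140*sqrt(2)*q^2 + 8*q^2 - 160*q - 40*sqrt(2)*q + 800*sqrt(2)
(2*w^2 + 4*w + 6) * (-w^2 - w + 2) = -2*w^4 - 6*w^3 - 6*w^2 + 2*w + 12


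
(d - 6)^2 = d^2 - 12*d + 36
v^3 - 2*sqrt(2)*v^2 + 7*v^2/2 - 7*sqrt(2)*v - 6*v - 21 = (v + 7/2)*(v - 3*sqrt(2))*(v + sqrt(2))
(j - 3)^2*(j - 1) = j^3 - 7*j^2 + 15*j - 9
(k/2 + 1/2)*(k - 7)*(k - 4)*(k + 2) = k^4/2 - 4*k^3 - 3*k^2/2 + 31*k + 28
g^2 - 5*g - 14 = (g - 7)*(g + 2)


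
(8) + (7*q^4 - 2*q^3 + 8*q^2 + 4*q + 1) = 7*q^4 - 2*q^3 + 8*q^2 + 4*q + 9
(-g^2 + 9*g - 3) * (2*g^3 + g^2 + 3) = -2*g^5 + 17*g^4 + 3*g^3 - 6*g^2 + 27*g - 9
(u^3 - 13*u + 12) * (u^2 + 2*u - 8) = u^5 + 2*u^4 - 21*u^3 - 14*u^2 + 128*u - 96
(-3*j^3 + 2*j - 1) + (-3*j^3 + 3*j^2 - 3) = -6*j^3 + 3*j^2 + 2*j - 4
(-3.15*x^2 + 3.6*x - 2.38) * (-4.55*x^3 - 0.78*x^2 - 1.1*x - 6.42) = 14.3325*x^5 - 13.923*x^4 + 11.486*x^3 + 18.1194*x^2 - 20.494*x + 15.2796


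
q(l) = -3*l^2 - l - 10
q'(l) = -6*l - 1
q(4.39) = -72.21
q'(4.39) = -27.34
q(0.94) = -13.59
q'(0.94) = -6.64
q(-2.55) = -26.96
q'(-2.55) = 14.30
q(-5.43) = -93.02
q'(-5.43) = 31.58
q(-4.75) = -72.94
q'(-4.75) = 27.50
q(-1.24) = -13.37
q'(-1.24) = 6.44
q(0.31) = -10.60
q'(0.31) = -2.86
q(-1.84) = -18.32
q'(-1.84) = 10.04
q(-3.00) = -34.00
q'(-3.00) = 17.00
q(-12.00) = -430.00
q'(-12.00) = 71.00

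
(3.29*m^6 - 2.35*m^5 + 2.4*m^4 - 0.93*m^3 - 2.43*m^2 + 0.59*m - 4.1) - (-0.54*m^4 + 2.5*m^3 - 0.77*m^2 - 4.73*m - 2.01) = 3.29*m^6 - 2.35*m^5 + 2.94*m^4 - 3.43*m^3 - 1.66*m^2 + 5.32*m - 2.09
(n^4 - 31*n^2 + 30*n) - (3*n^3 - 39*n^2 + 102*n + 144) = n^4 - 3*n^3 + 8*n^2 - 72*n - 144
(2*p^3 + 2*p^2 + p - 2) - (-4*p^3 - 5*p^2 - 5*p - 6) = 6*p^3 + 7*p^2 + 6*p + 4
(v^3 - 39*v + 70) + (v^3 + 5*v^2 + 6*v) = 2*v^3 + 5*v^2 - 33*v + 70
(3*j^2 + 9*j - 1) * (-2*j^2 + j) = -6*j^4 - 15*j^3 + 11*j^2 - j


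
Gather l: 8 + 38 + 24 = 70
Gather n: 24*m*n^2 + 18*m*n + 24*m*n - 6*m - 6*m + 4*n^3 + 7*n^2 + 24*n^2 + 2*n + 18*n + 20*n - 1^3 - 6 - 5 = -12*m + 4*n^3 + n^2*(24*m + 31) + n*(42*m + 40) - 12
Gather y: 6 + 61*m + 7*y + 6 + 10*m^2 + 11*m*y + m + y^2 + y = 10*m^2 + 62*m + y^2 + y*(11*m + 8) + 12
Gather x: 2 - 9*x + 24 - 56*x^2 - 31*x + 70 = -56*x^2 - 40*x + 96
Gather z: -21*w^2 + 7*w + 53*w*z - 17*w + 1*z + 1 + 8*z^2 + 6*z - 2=-21*w^2 - 10*w + 8*z^2 + z*(53*w + 7) - 1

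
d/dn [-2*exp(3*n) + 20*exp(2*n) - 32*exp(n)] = (-6*exp(2*n) + 40*exp(n) - 32)*exp(n)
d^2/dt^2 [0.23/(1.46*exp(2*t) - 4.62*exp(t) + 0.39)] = ((1.0626 - 1.3432*exp(t))*(1.46*exp(2*t) - 4.62*exp(t) + 0.39) + 0.23*(2.92*exp(t) - 4.62)*(5.84*exp(t) - 9.24)*exp(t))*exp(t)/(1.46*exp(2*t) - 4.62*exp(t) + 0.39)^3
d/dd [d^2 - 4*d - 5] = 2*d - 4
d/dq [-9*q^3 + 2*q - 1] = 2 - 27*q^2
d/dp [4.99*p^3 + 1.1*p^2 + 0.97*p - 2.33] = 14.97*p^2 + 2.2*p + 0.97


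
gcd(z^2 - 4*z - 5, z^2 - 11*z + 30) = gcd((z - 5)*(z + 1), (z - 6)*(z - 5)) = z - 5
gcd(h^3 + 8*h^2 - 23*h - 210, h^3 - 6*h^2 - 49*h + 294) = h + 7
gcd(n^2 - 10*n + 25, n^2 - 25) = n - 5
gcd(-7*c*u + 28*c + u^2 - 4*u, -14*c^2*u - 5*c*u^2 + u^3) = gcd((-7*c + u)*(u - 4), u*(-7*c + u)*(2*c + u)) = -7*c + u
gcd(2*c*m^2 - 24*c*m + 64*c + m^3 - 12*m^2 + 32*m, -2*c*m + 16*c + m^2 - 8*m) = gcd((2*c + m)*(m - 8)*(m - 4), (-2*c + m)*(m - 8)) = m - 8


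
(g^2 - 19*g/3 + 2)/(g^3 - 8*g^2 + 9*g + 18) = (g - 1/3)/(g^2 - 2*g - 3)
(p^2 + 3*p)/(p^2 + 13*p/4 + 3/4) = 4*p/(4*p + 1)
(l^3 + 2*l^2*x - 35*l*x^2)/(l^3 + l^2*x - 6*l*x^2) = (l^2 + 2*l*x - 35*x^2)/(l^2 + l*x - 6*x^2)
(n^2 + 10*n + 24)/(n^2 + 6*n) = (n + 4)/n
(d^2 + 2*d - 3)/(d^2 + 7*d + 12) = (d - 1)/(d + 4)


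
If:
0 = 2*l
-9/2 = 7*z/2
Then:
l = 0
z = -9/7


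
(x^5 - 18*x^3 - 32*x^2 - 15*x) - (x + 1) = x^5 - 18*x^3 - 32*x^2 - 16*x - 1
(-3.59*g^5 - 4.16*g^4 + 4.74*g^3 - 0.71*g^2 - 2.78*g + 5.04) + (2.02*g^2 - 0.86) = -3.59*g^5 - 4.16*g^4 + 4.74*g^3 + 1.31*g^2 - 2.78*g + 4.18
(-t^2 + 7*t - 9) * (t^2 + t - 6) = -t^4 + 6*t^3 + 4*t^2 - 51*t + 54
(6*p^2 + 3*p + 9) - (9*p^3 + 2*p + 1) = -9*p^3 + 6*p^2 + p + 8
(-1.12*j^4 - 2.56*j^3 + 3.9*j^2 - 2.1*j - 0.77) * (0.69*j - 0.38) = -0.7728*j^5 - 1.3408*j^4 + 3.6638*j^3 - 2.931*j^2 + 0.2667*j + 0.2926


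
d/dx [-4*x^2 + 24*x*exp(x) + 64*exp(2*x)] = 24*x*exp(x) - 8*x + 128*exp(2*x) + 24*exp(x)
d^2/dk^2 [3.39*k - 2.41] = 0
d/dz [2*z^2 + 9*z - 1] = 4*z + 9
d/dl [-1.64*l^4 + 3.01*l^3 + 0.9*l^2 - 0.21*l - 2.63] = -6.56*l^3 + 9.03*l^2 + 1.8*l - 0.21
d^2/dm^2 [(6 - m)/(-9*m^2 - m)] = 6*(27*m^3 - 486*m^2 - 54*m - 2)/(m^3*(729*m^3 + 243*m^2 + 27*m + 1))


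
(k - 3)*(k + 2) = k^2 - k - 6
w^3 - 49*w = w*(w - 7)*(w + 7)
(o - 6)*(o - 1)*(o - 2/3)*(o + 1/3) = o^4 - 22*o^3/3 + 73*o^2/9 - 4*o/9 - 4/3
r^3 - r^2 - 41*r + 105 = (r - 5)*(r - 3)*(r + 7)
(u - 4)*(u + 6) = u^2 + 2*u - 24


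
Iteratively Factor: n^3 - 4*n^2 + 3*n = (n - 1)*(n^2 - 3*n) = (n - 3)*(n - 1)*(n)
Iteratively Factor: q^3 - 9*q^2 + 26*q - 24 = (q - 3)*(q^2 - 6*q + 8) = (q - 3)*(q - 2)*(q - 4)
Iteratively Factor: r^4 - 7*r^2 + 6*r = (r - 2)*(r^3 + 2*r^2 - 3*r) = (r - 2)*(r - 1)*(r^2 + 3*r) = (r - 2)*(r - 1)*(r + 3)*(r)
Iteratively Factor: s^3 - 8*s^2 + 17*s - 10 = (s - 2)*(s^2 - 6*s + 5) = (s - 5)*(s - 2)*(s - 1)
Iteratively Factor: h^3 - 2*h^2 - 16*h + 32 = (h - 2)*(h^2 - 16) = (h - 2)*(h + 4)*(h - 4)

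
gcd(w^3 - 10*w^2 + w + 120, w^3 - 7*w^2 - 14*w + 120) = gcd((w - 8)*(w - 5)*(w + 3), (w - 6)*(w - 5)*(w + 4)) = w - 5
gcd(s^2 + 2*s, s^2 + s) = s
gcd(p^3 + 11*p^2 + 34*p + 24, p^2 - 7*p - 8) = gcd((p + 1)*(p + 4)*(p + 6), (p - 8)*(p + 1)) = p + 1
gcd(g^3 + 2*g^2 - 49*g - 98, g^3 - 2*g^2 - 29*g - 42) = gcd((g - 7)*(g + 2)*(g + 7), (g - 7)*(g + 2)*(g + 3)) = g^2 - 5*g - 14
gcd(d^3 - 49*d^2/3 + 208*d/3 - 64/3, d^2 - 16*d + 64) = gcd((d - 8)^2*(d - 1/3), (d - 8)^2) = d^2 - 16*d + 64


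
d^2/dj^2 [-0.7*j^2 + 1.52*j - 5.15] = -1.40000000000000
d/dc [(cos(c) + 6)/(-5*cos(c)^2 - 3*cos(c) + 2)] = 5*(sin(c)^2 - 12*cos(c) - 5)*sin(c)/(5*cos(c)^2 + 3*cos(c) - 2)^2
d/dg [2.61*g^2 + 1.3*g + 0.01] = 5.22*g + 1.3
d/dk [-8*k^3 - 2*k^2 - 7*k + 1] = -24*k^2 - 4*k - 7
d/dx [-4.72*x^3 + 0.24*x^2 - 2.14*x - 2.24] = -14.16*x^2 + 0.48*x - 2.14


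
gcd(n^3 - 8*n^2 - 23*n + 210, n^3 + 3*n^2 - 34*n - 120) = n^2 - n - 30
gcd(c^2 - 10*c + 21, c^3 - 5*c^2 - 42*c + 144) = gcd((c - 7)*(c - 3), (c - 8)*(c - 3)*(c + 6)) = c - 3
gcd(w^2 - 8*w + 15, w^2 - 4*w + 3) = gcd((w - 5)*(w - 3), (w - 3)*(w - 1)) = w - 3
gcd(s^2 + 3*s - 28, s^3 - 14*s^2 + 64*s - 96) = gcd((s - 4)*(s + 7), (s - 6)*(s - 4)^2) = s - 4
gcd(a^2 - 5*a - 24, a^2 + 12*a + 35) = 1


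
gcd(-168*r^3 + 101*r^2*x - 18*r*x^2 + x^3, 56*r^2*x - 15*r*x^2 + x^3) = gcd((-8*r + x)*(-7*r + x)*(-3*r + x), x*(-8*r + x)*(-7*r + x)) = 56*r^2 - 15*r*x + x^2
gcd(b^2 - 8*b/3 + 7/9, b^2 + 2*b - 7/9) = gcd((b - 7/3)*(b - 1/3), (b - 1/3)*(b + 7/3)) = b - 1/3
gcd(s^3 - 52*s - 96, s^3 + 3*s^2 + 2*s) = s + 2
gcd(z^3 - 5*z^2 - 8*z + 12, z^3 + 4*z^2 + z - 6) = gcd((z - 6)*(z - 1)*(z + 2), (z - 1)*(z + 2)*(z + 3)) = z^2 + z - 2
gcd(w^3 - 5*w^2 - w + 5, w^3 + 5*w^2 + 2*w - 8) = w - 1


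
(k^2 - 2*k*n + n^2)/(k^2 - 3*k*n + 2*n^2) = (k - n)/(k - 2*n)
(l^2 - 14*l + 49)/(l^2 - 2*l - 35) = (l - 7)/(l + 5)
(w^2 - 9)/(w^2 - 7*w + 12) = (w + 3)/(w - 4)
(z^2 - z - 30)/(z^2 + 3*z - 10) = (z - 6)/(z - 2)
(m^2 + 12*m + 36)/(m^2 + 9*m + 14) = (m^2 + 12*m + 36)/(m^2 + 9*m + 14)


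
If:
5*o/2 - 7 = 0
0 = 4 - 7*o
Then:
No Solution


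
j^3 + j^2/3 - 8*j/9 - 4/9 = (j - 1)*(j + 2/3)^2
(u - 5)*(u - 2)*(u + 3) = u^3 - 4*u^2 - 11*u + 30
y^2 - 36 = (y - 6)*(y + 6)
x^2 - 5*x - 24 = (x - 8)*(x + 3)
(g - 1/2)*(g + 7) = g^2 + 13*g/2 - 7/2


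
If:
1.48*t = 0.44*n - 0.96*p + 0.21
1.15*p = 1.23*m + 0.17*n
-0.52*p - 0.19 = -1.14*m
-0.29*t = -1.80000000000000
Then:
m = 7.85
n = 57.16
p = 16.85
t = 6.21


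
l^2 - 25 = (l - 5)*(l + 5)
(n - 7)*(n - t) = n^2 - n*t - 7*n + 7*t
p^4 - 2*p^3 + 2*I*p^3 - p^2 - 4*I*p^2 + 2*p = p*(p - 2)*(p + I)^2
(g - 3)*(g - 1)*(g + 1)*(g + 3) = g^4 - 10*g^2 + 9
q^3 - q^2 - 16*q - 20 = (q - 5)*(q + 2)^2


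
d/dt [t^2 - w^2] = 2*t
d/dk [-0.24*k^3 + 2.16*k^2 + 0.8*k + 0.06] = -0.72*k^2 + 4.32*k + 0.8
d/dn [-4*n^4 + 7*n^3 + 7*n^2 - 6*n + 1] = -16*n^3 + 21*n^2 + 14*n - 6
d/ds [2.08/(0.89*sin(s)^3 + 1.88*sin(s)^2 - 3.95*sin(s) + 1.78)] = (-5.5536*sin(s)^2 - 7.8208*sin(s) + 8.216)*cos(s)/(0.89*sin(s)^3 + 1.88*sin(s)^2 - 3.95*sin(s) + 1.78)^2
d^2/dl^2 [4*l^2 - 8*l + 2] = 8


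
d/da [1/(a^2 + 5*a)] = (-2*a - 5)/(a^2*(a + 5)^2)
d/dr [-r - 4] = -1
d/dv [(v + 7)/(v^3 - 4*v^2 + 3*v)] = (v*(v^2 - 4*v + 3) - (v + 7)*(3*v^2 - 8*v + 3))/(v^2*(v^2 - 4*v + 3)^2)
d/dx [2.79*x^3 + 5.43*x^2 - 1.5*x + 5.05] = 8.37*x^2 + 10.86*x - 1.5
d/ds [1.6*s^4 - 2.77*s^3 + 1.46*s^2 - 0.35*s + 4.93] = 6.4*s^3 - 8.31*s^2 + 2.92*s - 0.35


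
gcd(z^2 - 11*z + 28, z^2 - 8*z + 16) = z - 4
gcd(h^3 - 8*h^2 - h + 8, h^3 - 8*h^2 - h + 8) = h^3 - 8*h^2 - h + 8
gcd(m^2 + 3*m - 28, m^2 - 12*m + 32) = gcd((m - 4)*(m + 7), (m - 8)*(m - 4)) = m - 4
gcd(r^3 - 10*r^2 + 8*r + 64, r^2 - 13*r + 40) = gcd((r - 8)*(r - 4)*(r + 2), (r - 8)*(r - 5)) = r - 8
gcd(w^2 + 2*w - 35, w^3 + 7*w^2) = w + 7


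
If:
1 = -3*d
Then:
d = -1/3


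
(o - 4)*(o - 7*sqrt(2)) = o^2 - 7*sqrt(2)*o - 4*o + 28*sqrt(2)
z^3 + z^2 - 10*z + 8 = (z - 2)*(z - 1)*(z + 4)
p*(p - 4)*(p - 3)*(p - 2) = p^4 - 9*p^3 + 26*p^2 - 24*p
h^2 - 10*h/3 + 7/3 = (h - 7/3)*(h - 1)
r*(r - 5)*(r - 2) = r^3 - 7*r^2 + 10*r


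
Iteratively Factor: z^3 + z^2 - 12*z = (z + 4)*(z^2 - 3*z) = z*(z + 4)*(z - 3)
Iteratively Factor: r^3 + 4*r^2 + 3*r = (r)*(r^2 + 4*r + 3) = r*(r + 1)*(r + 3)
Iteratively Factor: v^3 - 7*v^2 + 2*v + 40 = (v + 2)*(v^2 - 9*v + 20) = (v - 4)*(v + 2)*(v - 5)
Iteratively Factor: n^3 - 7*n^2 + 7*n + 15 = (n - 3)*(n^2 - 4*n - 5) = (n - 3)*(n + 1)*(n - 5)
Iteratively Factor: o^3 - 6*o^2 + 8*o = (o)*(o^2 - 6*o + 8) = o*(o - 2)*(o - 4)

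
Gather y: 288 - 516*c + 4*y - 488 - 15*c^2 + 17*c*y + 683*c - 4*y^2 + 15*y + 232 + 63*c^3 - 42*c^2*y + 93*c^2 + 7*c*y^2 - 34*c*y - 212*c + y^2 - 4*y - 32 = 63*c^3 + 78*c^2 - 45*c + y^2*(7*c - 3) + y*(-42*c^2 - 17*c + 15)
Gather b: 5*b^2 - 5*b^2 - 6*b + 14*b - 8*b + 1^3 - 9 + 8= 0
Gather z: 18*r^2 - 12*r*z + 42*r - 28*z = 18*r^2 + 42*r + z*(-12*r - 28)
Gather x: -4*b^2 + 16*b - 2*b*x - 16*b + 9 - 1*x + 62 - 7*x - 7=-4*b^2 + x*(-2*b - 8) + 64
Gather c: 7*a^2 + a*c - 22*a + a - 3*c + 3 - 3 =7*a^2 - 21*a + c*(a - 3)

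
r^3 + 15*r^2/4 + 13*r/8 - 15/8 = (r - 1/2)*(r + 5/4)*(r + 3)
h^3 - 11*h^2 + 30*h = h*(h - 6)*(h - 5)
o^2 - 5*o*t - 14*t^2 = (o - 7*t)*(o + 2*t)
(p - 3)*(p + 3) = p^2 - 9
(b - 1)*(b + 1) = b^2 - 1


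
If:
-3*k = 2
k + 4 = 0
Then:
No Solution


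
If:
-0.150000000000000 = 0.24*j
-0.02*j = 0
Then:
No Solution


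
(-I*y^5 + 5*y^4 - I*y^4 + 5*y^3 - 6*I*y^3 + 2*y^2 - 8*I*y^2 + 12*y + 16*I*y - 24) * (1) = -I*y^5 + 5*y^4 - I*y^4 + 5*y^3 - 6*I*y^3 + 2*y^2 - 8*I*y^2 + 12*y + 16*I*y - 24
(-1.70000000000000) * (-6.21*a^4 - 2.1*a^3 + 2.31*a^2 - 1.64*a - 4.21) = 10.557*a^4 + 3.57*a^3 - 3.927*a^2 + 2.788*a + 7.157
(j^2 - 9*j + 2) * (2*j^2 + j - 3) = 2*j^4 - 17*j^3 - 8*j^2 + 29*j - 6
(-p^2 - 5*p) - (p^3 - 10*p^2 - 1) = -p^3 + 9*p^2 - 5*p + 1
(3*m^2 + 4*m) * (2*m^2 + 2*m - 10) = 6*m^4 + 14*m^3 - 22*m^2 - 40*m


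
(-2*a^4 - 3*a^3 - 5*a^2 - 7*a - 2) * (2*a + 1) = -4*a^5 - 8*a^4 - 13*a^3 - 19*a^2 - 11*a - 2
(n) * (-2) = -2*n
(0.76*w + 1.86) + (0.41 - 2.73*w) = 2.27 - 1.97*w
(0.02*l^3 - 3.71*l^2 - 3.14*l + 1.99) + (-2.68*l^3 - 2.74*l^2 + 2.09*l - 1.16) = -2.66*l^3 - 6.45*l^2 - 1.05*l + 0.83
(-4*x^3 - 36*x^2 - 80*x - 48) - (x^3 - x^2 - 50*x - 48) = -5*x^3 - 35*x^2 - 30*x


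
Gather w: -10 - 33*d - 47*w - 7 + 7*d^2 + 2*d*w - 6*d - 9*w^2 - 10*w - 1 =7*d^2 - 39*d - 9*w^2 + w*(2*d - 57) - 18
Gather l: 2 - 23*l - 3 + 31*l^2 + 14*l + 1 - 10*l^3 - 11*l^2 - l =-10*l^3 + 20*l^2 - 10*l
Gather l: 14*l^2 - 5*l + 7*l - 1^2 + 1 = 14*l^2 + 2*l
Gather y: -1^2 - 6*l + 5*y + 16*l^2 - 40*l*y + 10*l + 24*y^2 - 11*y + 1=16*l^2 + 4*l + 24*y^2 + y*(-40*l - 6)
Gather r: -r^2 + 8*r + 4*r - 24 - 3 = -r^2 + 12*r - 27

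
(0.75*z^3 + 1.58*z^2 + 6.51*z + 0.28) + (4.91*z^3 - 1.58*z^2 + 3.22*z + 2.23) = 5.66*z^3 + 9.73*z + 2.51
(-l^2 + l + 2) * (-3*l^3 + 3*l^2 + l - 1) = 3*l^5 - 6*l^4 - 4*l^3 + 8*l^2 + l - 2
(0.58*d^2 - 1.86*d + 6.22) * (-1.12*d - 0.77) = -0.6496*d^3 + 1.6366*d^2 - 5.5342*d - 4.7894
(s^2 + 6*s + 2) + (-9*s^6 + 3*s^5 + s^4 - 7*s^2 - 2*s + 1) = -9*s^6 + 3*s^5 + s^4 - 6*s^2 + 4*s + 3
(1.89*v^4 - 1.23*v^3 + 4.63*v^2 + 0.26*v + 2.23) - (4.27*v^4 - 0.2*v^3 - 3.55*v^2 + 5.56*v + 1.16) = -2.38*v^4 - 1.03*v^3 + 8.18*v^2 - 5.3*v + 1.07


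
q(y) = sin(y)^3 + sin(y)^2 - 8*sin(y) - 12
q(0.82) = -16.92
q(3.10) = -12.33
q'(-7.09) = -5.45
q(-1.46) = -4.04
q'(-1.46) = -0.78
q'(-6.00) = -6.92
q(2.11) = -17.50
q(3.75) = -7.29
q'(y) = 3*sin(y)^2*cos(y) + 2*sin(y)*cos(y) - 8*cos(y)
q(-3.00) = -10.85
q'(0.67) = -4.39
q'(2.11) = 2.09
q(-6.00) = -14.14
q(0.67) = -16.34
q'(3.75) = 6.70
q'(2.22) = 2.72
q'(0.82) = -3.37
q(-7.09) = -6.08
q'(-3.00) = 8.14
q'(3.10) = 7.90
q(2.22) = -17.23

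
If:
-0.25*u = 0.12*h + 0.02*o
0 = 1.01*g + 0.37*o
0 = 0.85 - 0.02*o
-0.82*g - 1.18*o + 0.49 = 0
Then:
No Solution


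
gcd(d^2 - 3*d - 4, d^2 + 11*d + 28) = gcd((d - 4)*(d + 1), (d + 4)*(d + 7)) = 1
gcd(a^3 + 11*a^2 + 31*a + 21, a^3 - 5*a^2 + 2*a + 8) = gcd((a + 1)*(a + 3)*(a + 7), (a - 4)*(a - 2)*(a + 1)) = a + 1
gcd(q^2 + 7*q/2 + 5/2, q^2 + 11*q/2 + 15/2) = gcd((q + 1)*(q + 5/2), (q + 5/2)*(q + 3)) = q + 5/2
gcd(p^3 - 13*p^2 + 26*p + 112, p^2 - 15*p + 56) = p^2 - 15*p + 56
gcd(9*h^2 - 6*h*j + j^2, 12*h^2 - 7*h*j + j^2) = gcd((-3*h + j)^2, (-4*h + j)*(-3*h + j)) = 3*h - j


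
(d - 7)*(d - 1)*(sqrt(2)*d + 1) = sqrt(2)*d^3 - 8*sqrt(2)*d^2 + d^2 - 8*d + 7*sqrt(2)*d + 7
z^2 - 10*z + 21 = (z - 7)*(z - 3)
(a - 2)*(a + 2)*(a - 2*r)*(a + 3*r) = a^4 + a^3*r - 6*a^2*r^2 - 4*a^2 - 4*a*r + 24*r^2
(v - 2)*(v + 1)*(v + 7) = v^3 + 6*v^2 - 9*v - 14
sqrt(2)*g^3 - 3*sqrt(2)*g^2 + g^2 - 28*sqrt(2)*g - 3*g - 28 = (g - 7)*(g + 4)*(sqrt(2)*g + 1)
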